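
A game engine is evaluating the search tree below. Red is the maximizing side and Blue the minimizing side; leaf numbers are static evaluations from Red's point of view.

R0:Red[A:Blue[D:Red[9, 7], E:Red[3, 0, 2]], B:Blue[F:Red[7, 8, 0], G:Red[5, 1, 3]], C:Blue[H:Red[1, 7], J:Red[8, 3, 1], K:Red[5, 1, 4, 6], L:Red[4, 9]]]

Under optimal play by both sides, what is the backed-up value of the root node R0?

6

D (Red): max(9, 7) = 9
E (Red): max(3, 0, 2) = 3
A (Blue): min(9, 3) = 3
F (Red): max(7, 8, 0) = 8
G (Red): max(5, 1, 3) = 5
B (Blue): min(8, 5) = 5
H (Red): max(1, 7) = 7
J (Red): max(8, 3, 1) = 8
K (Red): max(5, 1, 4, 6) = 6
L (Red): max(4, 9) = 9
C (Blue): min(7, 8, 6, 9) = 6
R0 (Red): max(3, 5, 6) = 6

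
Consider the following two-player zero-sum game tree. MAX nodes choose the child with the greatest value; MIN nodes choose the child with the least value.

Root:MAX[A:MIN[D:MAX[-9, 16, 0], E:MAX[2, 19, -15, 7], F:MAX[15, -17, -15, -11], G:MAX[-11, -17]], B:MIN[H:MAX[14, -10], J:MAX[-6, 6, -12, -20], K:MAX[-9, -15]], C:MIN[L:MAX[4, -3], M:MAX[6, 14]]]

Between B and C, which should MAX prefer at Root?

C

H (MAX): max(14, -10) = 14
J (MAX): max(-6, 6, -12, -20) = 6
K (MAX): max(-9, -15) = -9
B (MIN): min(14, 6, -9) = -9
L (MAX): max(4, -3) = 4
M (MAX): max(6, 14) = 14
C (MIN): min(4, 14) = 4
MAX prefers the higher value; B=-9, C=4. C is better since 4 > -9.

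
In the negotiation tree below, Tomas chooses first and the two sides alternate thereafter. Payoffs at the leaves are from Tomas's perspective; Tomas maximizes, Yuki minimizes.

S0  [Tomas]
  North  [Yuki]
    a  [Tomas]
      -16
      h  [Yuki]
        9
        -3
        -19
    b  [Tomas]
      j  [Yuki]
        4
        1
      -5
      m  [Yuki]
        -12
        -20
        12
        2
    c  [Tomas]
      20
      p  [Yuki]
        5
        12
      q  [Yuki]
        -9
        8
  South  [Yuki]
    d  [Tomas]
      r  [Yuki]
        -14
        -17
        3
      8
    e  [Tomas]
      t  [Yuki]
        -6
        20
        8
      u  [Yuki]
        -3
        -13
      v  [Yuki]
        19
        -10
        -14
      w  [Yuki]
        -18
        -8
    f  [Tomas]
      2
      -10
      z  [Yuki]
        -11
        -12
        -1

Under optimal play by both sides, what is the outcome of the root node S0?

-6

h (Yuki): min(9, -3, -19) = -19
a (Tomas): max(-16, -19) = -16
j (Yuki): min(4, 1) = 1
m (Yuki): min(-12, -20, 12, 2) = -20
b (Tomas): max(1, -5, -20) = 1
p (Yuki): min(5, 12) = 5
q (Yuki): min(-9, 8) = -9
c (Tomas): max(20, 5, -9) = 20
North (Yuki): min(-16, 1, 20) = -16
r (Yuki): min(-14, -17, 3) = -17
d (Tomas): max(-17, 8) = 8
t (Yuki): min(-6, 20, 8) = -6
u (Yuki): min(-3, -13) = -13
v (Yuki): min(19, -10, -14) = -14
w (Yuki): min(-18, -8) = -18
e (Tomas): max(-6, -13, -14, -18) = -6
z (Yuki): min(-11, -12, -1) = -12
f (Tomas): max(2, -10, -12) = 2
South (Yuki): min(8, -6, 2) = -6
S0 (Tomas): max(-16, -6) = -6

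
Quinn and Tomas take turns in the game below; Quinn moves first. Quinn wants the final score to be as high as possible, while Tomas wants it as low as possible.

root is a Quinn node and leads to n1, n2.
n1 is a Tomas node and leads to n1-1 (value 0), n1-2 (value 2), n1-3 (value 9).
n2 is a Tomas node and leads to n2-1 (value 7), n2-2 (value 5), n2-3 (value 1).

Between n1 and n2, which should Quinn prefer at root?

n1 (Tomas): min(0, 2, 9) = 0
n2 (Tomas): min(7, 5, 1) = 1
Quinn prefers the higher value; n1=0, n2=1. n2 is better since 1 > 0.

n2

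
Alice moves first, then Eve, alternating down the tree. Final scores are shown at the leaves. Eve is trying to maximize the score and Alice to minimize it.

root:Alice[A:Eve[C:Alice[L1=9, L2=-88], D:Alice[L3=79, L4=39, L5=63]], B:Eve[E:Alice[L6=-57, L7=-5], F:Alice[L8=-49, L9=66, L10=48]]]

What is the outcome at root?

C (Alice): min(9, -88) = -88
D (Alice): min(79, 39, 63) = 39
A (Eve): max(-88, 39) = 39
E (Alice): min(-57, -5) = -57
F (Alice): min(-49, 66, 48) = -49
B (Eve): max(-57, -49) = -49
root (Alice): min(39, -49) = -49

-49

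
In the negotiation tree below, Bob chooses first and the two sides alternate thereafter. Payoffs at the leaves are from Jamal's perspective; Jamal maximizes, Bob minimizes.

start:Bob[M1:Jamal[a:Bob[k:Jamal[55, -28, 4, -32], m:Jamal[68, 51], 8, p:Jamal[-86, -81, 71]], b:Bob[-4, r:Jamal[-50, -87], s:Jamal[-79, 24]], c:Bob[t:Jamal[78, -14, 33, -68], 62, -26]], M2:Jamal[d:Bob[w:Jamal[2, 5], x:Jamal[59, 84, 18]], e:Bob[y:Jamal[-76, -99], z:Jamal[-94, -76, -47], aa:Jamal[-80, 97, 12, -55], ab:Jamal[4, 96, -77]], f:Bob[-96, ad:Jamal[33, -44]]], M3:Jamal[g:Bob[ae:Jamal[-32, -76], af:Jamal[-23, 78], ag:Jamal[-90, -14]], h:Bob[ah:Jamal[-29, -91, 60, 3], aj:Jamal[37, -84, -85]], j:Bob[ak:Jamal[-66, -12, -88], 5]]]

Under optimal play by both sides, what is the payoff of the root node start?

k (Jamal): max(55, -28, 4, -32) = 55
m (Jamal): max(68, 51) = 68
p (Jamal): max(-86, -81, 71) = 71
a (Bob): min(55, 68, 8, 71) = 8
r (Jamal): max(-50, -87) = -50
s (Jamal): max(-79, 24) = 24
b (Bob): min(-4, -50, 24) = -50
t (Jamal): max(78, -14, 33, -68) = 78
c (Bob): min(78, 62, -26) = -26
M1 (Jamal): max(8, -50, -26) = 8
w (Jamal): max(2, 5) = 5
x (Jamal): max(59, 84, 18) = 84
d (Bob): min(5, 84) = 5
y (Jamal): max(-76, -99) = -76
z (Jamal): max(-94, -76, -47) = -47
aa (Jamal): max(-80, 97, 12, -55) = 97
ab (Jamal): max(4, 96, -77) = 96
e (Bob): min(-76, -47, 97, 96) = -76
ad (Jamal): max(33, -44) = 33
f (Bob): min(-96, 33) = -96
M2 (Jamal): max(5, -76, -96) = 5
ae (Jamal): max(-32, -76) = -32
af (Jamal): max(-23, 78) = 78
ag (Jamal): max(-90, -14) = -14
g (Bob): min(-32, 78, -14) = -32
ah (Jamal): max(-29, -91, 60, 3) = 60
aj (Jamal): max(37, -84, -85) = 37
h (Bob): min(60, 37) = 37
ak (Jamal): max(-66, -12, -88) = -12
j (Bob): min(-12, 5) = -12
M3 (Jamal): max(-32, 37, -12) = 37
start (Bob): min(8, 5, 37) = 5

5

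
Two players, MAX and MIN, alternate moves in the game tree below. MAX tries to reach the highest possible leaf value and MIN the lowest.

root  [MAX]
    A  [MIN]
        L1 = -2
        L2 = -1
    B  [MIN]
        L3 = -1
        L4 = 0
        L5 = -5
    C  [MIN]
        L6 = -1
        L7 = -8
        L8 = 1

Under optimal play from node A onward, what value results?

-2

A (MIN): min(-2, -1) = -2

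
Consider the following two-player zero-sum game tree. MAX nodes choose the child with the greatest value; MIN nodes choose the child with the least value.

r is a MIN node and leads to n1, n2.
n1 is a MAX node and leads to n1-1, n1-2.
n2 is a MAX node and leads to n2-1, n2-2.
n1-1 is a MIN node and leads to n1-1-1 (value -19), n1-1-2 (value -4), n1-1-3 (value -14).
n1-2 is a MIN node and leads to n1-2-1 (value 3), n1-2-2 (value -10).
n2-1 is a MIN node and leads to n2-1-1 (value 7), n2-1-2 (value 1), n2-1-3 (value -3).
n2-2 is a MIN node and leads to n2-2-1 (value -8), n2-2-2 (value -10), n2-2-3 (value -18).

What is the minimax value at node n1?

-10

n1-1 (MIN): min(-19, -4, -14) = -19
n1-2 (MIN): min(3, -10) = -10
n1 (MAX): max(-19, -10) = -10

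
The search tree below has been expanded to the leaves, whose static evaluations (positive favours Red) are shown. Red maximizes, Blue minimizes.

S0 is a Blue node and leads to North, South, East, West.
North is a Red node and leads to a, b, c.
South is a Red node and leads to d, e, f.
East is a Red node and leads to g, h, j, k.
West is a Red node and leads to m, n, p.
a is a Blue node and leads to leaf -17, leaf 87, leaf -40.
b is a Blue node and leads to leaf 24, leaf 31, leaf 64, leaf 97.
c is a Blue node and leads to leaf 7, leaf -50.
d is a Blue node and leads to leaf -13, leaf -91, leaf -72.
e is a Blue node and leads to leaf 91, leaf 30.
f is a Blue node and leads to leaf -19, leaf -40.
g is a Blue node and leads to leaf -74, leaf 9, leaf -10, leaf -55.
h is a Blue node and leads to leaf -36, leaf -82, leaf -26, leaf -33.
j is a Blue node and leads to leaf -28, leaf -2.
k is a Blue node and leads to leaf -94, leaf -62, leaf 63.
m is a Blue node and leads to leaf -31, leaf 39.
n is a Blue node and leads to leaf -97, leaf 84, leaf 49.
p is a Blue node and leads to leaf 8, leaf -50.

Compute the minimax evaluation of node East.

g (Blue): min(-74, 9, -10, -55) = -74
h (Blue): min(-36, -82, -26, -33) = -82
j (Blue): min(-28, -2) = -28
k (Blue): min(-94, -62, 63) = -94
East (Red): max(-74, -82, -28, -94) = -28

-28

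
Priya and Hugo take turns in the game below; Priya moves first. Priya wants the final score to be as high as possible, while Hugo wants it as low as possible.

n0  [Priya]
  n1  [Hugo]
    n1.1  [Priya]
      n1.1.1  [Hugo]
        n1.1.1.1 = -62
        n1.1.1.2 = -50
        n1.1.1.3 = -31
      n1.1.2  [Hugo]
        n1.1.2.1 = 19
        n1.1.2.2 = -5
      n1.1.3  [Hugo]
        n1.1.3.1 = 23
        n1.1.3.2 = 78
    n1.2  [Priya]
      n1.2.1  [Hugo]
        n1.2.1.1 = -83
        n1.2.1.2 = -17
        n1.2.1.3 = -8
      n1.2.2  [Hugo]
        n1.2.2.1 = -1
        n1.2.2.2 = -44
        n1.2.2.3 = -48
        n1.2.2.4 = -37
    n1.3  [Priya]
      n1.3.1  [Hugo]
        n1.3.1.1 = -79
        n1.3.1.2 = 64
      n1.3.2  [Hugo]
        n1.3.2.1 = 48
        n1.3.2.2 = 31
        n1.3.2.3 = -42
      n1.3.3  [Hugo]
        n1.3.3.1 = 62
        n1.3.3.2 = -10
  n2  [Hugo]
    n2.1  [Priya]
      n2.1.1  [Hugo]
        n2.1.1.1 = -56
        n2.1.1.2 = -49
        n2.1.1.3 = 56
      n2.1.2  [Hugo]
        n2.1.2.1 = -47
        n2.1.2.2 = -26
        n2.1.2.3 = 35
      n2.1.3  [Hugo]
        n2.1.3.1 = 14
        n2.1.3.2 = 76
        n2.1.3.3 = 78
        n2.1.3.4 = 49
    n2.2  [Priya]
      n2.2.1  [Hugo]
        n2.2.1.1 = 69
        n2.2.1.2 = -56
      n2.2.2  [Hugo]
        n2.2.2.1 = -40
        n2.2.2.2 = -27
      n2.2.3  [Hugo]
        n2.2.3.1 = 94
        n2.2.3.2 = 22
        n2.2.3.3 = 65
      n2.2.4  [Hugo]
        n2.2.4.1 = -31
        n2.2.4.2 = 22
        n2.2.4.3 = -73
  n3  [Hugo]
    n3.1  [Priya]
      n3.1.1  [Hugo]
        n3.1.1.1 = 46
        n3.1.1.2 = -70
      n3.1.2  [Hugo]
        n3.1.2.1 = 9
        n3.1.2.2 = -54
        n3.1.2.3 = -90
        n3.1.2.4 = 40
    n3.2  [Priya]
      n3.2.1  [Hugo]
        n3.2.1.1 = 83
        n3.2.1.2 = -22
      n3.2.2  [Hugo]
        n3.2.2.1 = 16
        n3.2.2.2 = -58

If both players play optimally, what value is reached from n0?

14

n1.1.1 (Hugo): min(-62, -50, -31) = -62
n1.1.2 (Hugo): min(19, -5) = -5
n1.1.3 (Hugo): min(23, 78) = 23
n1.1 (Priya): max(-62, -5, 23) = 23
n1.2.1 (Hugo): min(-83, -17, -8) = -83
n1.2.2 (Hugo): min(-1, -44, -48, -37) = -48
n1.2 (Priya): max(-83, -48) = -48
n1.3.1 (Hugo): min(-79, 64) = -79
n1.3.2 (Hugo): min(48, 31, -42) = -42
n1.3.3 (Hugo): min(62, -10) = -10
n1.3 (Priya): max(-79, -42, -10) = -10
n1 (Hugo): min(23, -48, -10) = -48
n2.1.1 (Hugo): min(-56, -49, 56) = -56
n2.1.2 (Hugo): min(-47, -26, 35) = -47
n2.1.3 (Hugo): min(14, 76, 78, 49) = 14
n2.1 (Priya): max(-56, -47, 14) = 14
n2.2.1 (Hugo): min(69, -56) = -56
n2.2.2 (Hugo): min(-40, -27) = -40
n2.2.3 (Hugo): min(94, 22, 65) = 22
n2.2.4 (Hugo): min(-31, 22, -73) = -73
n2.2 (Priya): max(-56, -40, 22, -73) = 22
n2 (Hugo): min(14, 22) = 14
n3.1.1 (Hugo): min(46, -70) = -70
n3.1.2 (Hugo): min(9, -54, -90, 40) = -90
n3.1 (Priya): max(-70, -90) = -70
n3.2.1 (Hugo): min(83, -22) = -22
n3.2.2 (Hugo): min(16, -58) = -58
n3.2 (Priya): max(-22, -58) = -22
n3 (Hugo): min(-70, -22) = -70
n0 (Priya): max(-48, 14, -70) = 14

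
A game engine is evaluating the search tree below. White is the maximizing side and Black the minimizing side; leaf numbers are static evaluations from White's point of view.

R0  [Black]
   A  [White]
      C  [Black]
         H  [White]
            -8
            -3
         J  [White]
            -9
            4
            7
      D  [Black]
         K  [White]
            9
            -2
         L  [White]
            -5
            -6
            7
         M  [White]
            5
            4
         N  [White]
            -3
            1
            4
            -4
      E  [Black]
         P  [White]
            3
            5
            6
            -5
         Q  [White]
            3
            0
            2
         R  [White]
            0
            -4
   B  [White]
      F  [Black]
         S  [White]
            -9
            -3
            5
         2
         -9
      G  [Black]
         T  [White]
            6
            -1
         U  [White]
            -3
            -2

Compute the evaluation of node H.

H (White): max(-8, -3) = -3

-3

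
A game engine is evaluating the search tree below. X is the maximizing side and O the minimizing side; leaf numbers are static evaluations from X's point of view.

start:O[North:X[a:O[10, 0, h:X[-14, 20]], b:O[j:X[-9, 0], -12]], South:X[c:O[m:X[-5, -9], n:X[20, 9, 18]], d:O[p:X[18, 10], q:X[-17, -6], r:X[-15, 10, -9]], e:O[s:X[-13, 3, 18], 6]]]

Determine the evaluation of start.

0

h (X): max(-14, 20) = 20
a (O): min(10, 0, 20) = 0
j (X): max(-9, 0) = 0
b (O): min(0, -12) = -12
North (X): max(0, -12) = 0
m (X): max(-5, -9) = -5
n (X): max(20, 9, 18) = 20
c (O): min(-5, 20) = -5
p (X): max(18, 10) = 18
q (X): max(-17, -6) = -6
r (X): max(-15, 10, -9) = 10
d (O): min(18, -6, 10) = -6
s (X): max(-13, 3, 18) = 18
e (O): min(18, 6) = 6
South (X): max(-5, -6, 6) = 6
start (O): min(0, 6) = 0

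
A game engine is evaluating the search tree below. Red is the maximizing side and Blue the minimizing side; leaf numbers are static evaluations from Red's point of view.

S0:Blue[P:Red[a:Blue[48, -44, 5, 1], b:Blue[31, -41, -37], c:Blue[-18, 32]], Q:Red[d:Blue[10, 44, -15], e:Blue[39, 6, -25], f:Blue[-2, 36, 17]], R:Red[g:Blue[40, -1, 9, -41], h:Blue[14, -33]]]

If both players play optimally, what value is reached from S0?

-33

a (Blue): min(48, -44, 5, 1) = -44
b (Blue): min(31, -41, -37) = -41
c (Blue): min(-18, 32) = -18
P (Red): max(-44, -41, -18) = -18
d (Blue): min(10, 44, -15) = -15
e (Blue): min(39, 6, -25) = -25
f (Blue): min(-2, 36, 17) = -2
Q (Red): max(-15, -25, -2) = -2
g (Blue): min(40, -1, 9, -41) = -41
h (Blue): min(14, -33) = -33
R (Red): max(-41, -33) = -33
S0 (Blue): min(-18, -2, -33) = -33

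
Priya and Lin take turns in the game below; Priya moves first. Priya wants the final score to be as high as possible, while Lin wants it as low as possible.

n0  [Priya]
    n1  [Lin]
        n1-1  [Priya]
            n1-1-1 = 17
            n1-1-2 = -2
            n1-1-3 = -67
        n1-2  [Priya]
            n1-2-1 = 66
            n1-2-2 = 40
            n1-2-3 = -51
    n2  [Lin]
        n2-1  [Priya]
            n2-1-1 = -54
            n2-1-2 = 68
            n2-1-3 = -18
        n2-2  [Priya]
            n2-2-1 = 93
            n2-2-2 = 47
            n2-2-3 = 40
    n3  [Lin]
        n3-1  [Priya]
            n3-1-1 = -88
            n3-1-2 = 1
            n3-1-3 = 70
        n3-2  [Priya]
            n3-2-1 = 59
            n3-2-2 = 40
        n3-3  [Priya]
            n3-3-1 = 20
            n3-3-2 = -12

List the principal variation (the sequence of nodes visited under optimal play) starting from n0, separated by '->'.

n1-1 (Priya): max(17, -2, -67) = 17
n1-2 (Priya): max(66, 40, -51) = 66
n1 (Lin): min(17, 66) = 17
n2-1 (Priya): max(-54, 68, -18) = 68
n2-2 (Priya): max(93, 47, 40) = 93
n2 (Lin): min(68, 93) = 68
n3-1 (Priya): max(-88, 1, 70) = 70
n3-2 (Priya): max(59, 40) = 59
n3-3 (Priya): max(20, -12) = 20
n3 (Lin): min(70, 59, 20) = 20
n0 (Priya): max(17, 68, 20) = 68
At n0, Priya picks n2 (highest: 68).
At n2, Lin picks n2-1 (lowest: 68).
At n2-1, Priya picks n2-1-2 (highest: 68).
Terminal value 68.

n0 -> n2 -> n2-1 -> n2-1-2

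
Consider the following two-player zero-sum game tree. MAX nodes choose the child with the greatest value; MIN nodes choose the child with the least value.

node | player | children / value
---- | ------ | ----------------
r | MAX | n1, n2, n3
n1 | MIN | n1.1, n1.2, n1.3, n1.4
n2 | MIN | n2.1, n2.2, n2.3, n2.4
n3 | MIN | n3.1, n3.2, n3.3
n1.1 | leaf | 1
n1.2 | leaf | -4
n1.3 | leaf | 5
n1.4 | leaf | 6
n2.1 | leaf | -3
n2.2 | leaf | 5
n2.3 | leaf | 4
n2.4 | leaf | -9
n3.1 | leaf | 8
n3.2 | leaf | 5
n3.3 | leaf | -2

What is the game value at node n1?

-4

n1 (MIN): min(1, -4, 5, 6) = -4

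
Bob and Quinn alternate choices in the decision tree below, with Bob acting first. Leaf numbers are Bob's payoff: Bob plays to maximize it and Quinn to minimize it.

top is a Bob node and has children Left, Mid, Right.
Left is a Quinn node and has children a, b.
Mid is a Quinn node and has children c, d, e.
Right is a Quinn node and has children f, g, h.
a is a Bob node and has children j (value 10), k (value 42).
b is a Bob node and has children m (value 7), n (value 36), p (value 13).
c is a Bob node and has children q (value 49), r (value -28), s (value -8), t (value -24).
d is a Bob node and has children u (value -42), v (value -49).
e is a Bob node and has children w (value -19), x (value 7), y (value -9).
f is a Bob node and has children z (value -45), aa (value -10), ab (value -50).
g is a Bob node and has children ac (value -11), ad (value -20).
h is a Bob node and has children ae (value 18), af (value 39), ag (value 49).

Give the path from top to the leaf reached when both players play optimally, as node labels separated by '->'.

a (Bob): max(10, 42) = 42
b (Bob): max(7, 36, 13) = 36
Left (Quinn): min(42, 36) = 36
c (Bob): max(49, -28, -8, -24) = 49
d (Bob): max(-42, -49) = -42
e (Bob): max(-19, 7, -9) = 7
Mid (Quinn): min(49, -42, 7) = -42
f (Bob): max(-45, -10, -50) = -10
g (Bob): max(-11, -20) = -11
h (Bob): max(18, 39, 49) = 49
Right (Quinn): min(-10, -11, 49) = -11
top (Bob): max(36, -42, -11) = 36
At top, Bob picks Left (highest: 36).
At Left, Quinn picks b (lowest: 36).
At b, Bob picks n (highest: 36).
Terminal value 36.

top -> Left -> b -> n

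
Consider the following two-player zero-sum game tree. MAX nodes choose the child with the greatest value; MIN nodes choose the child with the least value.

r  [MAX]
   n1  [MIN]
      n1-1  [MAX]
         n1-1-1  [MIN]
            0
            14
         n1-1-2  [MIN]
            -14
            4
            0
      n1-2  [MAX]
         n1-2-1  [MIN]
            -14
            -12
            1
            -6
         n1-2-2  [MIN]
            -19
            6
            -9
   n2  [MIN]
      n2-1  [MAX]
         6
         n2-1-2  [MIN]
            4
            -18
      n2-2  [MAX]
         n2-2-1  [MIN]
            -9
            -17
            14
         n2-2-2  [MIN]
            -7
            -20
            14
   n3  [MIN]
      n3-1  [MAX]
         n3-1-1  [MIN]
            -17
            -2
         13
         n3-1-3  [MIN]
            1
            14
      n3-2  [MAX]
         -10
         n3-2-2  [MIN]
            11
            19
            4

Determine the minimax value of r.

n1-1-1 (MIN): min(0, 14) = 0
n1-1-2 (MIN): min(-14, 4, 0) = -14
n1-1 (MAX): max(0, -14) = 0
n1-2-1 (MIN): min(-14, -12, 1, -6) = -14
n1-2-2 (MIN): min(-19, 6, -9) = -19
n1-2 (MAX): max(-14, -19) = -14
n1 (MIN): min(0, -14) = -14
n2-1-2 (MIN): min(4, -18) = -18
n2-1 (MAX): max(6, -18) = 6
n2-2-1 (MIN): min(-9, -17, 14) = -17
n2-2-2 (MIN): min(-7, -20, 14) = -20
n2-2 (MAX): max(-17, -20) = -17
n2 (MIN): min(6, -17) = -17
n3-1-1 (MIN): min(-17, -2) = -17
n3-1-3 (MIN): min(1, 14) = 1
n3-1 (MAX): max(-17, 13, 1) = 13
n3-2-2 (MIN): min(11, 19, 4) = 4
n3-2 (MAX): max(-10, 4) = 4
n3 (MIN): min(13, 4) = 4
r (MAX): max(-14, -17, 4) = 4

4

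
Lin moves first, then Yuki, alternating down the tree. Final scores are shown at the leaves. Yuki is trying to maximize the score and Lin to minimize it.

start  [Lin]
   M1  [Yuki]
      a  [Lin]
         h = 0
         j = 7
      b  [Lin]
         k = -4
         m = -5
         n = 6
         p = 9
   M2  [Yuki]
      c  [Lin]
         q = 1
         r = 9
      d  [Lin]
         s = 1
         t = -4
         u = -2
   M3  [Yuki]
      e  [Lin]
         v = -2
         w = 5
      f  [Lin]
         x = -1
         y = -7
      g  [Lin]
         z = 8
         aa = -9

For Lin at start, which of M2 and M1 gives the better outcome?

c (Lin): min(1, 9) = 1
d (Lin): min(1, -4, -2) = -4
M2 (Yuki): max(1, -4) = 1
a (Lin): min(0, 7) = 0
b (Lin): min(-4, -5, 6, 9) = -5
M1 (Yuki): max(0, -5) = 0
Lin prefers the lower value; M2=1, M1=0. M1 is better since 0 < 1.

M1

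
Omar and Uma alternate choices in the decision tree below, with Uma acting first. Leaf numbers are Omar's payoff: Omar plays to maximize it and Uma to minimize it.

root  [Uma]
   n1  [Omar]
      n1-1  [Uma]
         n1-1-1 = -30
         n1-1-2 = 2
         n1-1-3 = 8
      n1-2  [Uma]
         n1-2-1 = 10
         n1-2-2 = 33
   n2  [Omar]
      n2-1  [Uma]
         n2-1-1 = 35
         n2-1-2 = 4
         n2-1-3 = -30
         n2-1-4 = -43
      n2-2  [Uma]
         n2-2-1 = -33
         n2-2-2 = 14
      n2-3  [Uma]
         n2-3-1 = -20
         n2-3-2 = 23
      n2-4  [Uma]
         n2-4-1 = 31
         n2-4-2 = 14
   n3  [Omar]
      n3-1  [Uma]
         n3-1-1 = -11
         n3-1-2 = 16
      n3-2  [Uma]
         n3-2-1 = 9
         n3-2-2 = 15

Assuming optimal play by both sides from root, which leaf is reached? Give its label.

n3-2-1

n1-1 (Uma): min(-30, 2, 8) = -30
n1-2 (Uma): min(10, 33) = 10
n1 (Omar): max(-30, 10) = 10
n2-1 (Uma): min(35, 4, -30, -43) = -43
n2-2 (Uma): min(-33, 14) = -33
n2-3 (Uma): min(-20, 23) = -20
n2-4 (Uma): min(31, 14) = 14
n2 (Omar): max(-43, -33, -20, 14) = 14
n3-1 (Uma): min(-11, 16) = -11
n3-2 (Uma): min(9, 15) = 9
n3 (Omar): max(-11, 9) = 9
root (Uma): min(10, 14, 9) = 9
At root, Uma picks n3 (lowest: 9).
At n3, Omar picks n3-2 (highest: 9).
At n3-2, Uma picks n3-2-1 (lowest: 9).
Terminal value 9.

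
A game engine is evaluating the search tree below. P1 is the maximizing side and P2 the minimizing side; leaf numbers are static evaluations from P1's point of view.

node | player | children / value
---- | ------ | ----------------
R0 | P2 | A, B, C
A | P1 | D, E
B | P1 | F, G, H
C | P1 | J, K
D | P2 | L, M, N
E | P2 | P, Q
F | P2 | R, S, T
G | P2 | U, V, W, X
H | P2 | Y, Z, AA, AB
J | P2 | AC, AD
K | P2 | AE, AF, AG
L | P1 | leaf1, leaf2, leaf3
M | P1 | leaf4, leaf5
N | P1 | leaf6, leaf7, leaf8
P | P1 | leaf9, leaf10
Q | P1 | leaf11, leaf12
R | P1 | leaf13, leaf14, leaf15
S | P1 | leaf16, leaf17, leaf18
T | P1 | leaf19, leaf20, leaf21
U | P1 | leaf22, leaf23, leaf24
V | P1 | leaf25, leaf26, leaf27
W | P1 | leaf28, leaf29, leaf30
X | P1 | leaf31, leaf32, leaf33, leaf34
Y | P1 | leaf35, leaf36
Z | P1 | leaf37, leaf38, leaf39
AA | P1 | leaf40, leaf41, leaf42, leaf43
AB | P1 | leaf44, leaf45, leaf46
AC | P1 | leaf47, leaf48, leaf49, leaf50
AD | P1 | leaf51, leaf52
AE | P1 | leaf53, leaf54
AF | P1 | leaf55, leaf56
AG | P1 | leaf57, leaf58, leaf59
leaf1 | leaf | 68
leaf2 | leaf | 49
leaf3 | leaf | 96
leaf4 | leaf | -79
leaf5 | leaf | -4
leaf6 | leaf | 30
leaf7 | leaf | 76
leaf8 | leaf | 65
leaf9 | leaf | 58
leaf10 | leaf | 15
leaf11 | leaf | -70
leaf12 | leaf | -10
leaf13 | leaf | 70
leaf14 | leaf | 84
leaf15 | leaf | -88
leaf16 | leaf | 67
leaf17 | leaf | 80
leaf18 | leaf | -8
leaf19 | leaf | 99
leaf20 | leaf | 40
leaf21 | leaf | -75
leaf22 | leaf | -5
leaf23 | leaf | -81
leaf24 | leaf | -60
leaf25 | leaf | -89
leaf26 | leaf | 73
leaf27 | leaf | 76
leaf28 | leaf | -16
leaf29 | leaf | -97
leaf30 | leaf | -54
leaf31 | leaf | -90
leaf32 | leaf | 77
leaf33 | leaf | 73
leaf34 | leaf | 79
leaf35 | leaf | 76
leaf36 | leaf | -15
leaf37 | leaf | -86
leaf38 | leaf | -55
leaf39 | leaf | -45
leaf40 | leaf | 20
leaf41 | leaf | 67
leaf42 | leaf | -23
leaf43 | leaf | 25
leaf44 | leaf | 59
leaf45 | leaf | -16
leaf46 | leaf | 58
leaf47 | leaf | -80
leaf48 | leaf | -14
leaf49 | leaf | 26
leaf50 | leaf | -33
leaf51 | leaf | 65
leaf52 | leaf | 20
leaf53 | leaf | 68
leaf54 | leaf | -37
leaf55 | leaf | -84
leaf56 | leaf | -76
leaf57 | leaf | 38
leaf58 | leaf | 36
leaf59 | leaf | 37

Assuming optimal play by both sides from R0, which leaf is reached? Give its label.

leaf5

L (P1): max(68, 49, 96) = 96
M (P1): max(-79, -4) = -4
N (P1): max(30, 76, 65) = 76
D (P2): min(96, -4, 76) = -4
P (P1): max(58, 15) = 58
Q (P1): max(-70, -10) = -10
E (P2): min(58, -10) = -10
A (P1): max(-4, -10) = -4
R (P1): max(70, 84, -88) = 84
S (P1): max(67, 80, -8) = 80
T (P1): max(99, 40, -75) = 99
F (P2): min(84, 80, 99) = 80
U (P1): max(-5, -81, -60) = -5
V (P1): max(-89, 73, 76) = 76
W (P1): max(-16, -97, -54) = -16
X (P1): max(-90, 77, 73, 79) = 79
G (P2): min(-5, 76, -16, 79) = -16
Y (P1): max(76, -15) = 76
Z (P1): max(-86, -55, -45) = -45
AA (P1): max(20, 67, -23, 25) = 67
AB (P1): max(59, -16, 58) = 59
H (P2): min(76, -45, 67, 59) = -45
B (P1): max(80, -16, -45) = 80
AC (P1): max(-80, -14, 26, -33) = 26
AD (P1): max(65, 20) = 65
J (P2): min(26, 65) = 26
AE (P1): max(68, -37) = 68
AF (P1): max(-84, -76) = -76
AG (P1): max(38, 36, 37) = 38
K (P2): min(68, -76, 38) = -76
C (P1): max(26, -76) = 26
R0 (P2): min(-4, 80, 26) = -4
At R0, P2 picks A (lowest: -4).
At A, P1 picks D (highest: -4).
At D, P2 picks M (lowest: -4).
At M, P1 picks leaf5 (highest: -4).
Terminal value -4.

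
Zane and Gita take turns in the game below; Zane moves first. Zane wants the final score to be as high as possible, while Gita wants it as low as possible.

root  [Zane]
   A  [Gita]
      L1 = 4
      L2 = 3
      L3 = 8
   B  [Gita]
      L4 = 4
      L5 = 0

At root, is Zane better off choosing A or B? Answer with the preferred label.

A (Gita): min(4, 3, 8) = 3
B (Gita): min(4, 0) = 0
Zane prefers the higher value; A=3, B=0. A is better since 3 > 0.

A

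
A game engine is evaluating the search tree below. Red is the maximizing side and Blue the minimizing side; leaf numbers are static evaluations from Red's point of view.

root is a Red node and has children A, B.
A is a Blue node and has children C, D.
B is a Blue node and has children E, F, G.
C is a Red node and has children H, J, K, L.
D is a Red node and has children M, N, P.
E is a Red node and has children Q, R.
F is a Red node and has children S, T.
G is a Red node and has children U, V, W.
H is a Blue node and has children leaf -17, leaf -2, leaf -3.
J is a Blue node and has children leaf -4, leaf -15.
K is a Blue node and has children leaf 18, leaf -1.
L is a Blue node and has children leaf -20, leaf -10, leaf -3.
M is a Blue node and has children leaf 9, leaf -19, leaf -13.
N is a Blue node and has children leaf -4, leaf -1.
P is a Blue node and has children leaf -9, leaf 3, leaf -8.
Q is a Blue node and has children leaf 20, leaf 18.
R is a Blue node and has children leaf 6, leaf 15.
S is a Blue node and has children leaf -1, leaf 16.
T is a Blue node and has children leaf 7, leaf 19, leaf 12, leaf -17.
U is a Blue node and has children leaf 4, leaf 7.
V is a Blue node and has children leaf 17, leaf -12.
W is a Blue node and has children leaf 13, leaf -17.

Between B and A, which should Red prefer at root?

B

Q (Blue): min(20, 18) = 18
R (Blue): min(6, 15) = 6
E (Red): max(18, 6) = 18
S (Blue): min(-1, 16) = -1
T (Blue): min(7, 19, 12, -17) = -17
F (Red): max(-1, -17) = -1
U (Blue): min(4, 7) = 4
V (Blue): min(17, -12) = -12
W (Blue): min(13, -17) = -17
G (Red): max(4, -12, -17) = 4
B (Blue): min(18, -1, 4) = -1
H (Blue): min(-17, -2, -3) = -17
J (Blue): min(-4, -15) = -15
K (Blue): min(18, -1) = -1
L (Blue): min(-20, -10, -3) = -20
C (Red): max(-17, -15, -1, -20) = -1
M (Blue): min(9, -19, -13) = -19
N (Blue): min(-4, -1) = -4
P (Blue): min(-9, 3, -8) = -9
D (Red): max(-19, -4, -9) = -4
A (Blue): min(-1, -4) = -4
Red prefers the higher value; B=-1, A=-4. B is better since -1 > -4.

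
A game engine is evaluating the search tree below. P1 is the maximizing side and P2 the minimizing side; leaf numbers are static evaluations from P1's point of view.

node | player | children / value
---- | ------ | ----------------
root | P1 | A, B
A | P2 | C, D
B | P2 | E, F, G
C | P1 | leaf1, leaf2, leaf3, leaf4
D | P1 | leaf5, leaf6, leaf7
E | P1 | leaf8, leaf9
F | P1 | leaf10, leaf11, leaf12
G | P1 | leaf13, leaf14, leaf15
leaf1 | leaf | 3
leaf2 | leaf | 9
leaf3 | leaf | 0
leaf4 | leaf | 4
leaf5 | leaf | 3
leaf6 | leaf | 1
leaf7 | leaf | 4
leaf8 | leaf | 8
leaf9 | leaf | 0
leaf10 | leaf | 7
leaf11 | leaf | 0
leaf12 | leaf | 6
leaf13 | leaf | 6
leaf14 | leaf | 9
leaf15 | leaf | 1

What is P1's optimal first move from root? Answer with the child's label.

C (P1): max(3, 9, 0, 4) = 9
D (P1): max(3, 1, 4) = 4
A (P2): min(9, 4) = 4
E (P1): max(8, 0) = 8
F (P1): max(7, 0, 6) = 7
G (P1): max(6, 9, 1) = 9
B (P2): min(8, 7, 9) = 7
root (P1): max(4, 7) = 7
P1 at root wants the highest of {A=4, B=7}, so chooses B.

B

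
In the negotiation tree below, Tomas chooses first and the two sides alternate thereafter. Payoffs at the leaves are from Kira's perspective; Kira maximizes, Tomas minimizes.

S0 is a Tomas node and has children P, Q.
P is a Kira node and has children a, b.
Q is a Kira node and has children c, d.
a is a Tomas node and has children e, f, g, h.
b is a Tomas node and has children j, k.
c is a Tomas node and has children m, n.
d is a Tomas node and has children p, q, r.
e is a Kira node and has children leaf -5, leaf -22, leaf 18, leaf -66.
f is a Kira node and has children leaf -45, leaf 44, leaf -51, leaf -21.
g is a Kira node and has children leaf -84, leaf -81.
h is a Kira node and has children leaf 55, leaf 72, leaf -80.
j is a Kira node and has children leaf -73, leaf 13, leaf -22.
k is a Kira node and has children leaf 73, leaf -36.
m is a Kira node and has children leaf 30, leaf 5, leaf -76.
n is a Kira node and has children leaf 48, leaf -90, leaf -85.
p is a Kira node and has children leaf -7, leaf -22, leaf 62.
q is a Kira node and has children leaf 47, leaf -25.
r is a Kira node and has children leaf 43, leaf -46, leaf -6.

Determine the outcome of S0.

e (Kira): max(-5, -22, 18, -66) = 18
f (Kira): max(-45, 44, -51, -21) = 44
g (Kira): max(-84, -81) = -81
h (Kira): max(55, 72, -80) = 72
a (Tomas): min(18, 44, -81, 72) = -81
j (Kira): max(-73, 13, -22) = 13
k (Kira): max(73, -36) = 73
b (Tomas): min(13, 73) = 13
P (Kira): max(-81, 13) = 13
m (Kira): max(30, 5, -76) = 30
n (Kira): max(48, -90, -85) = 48
c (Tomas): min(30, 48) = 30
p (Kira): max(-7, -22, 62) = 62
q (Kira): max(47, -25) = 47
r (Kira): max(43, -46, -6) = 43
d (Tomas): min(62, 47, 43) = 43
Q (Kira): max(30, 43) = 43
S0 (Tomas): min(13, 43) = 13

13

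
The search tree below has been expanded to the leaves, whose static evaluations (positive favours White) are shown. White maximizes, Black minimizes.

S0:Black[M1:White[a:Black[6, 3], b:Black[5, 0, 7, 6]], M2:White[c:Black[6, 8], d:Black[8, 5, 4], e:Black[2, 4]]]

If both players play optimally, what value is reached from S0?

a (Black): min(6, 3) = 3
b (Black): min(5, 0, 7, 6) = 0
M1 (White): max(3, 0) = 3
c (Black): min(6, 8) = 6
d (Black): min(8, 5, 4) = 4
e (Black): min(2, 4) = 2
M2 (White): max(6, 4, 2) = 6
S0 (Black): min(3, 6) = 3

3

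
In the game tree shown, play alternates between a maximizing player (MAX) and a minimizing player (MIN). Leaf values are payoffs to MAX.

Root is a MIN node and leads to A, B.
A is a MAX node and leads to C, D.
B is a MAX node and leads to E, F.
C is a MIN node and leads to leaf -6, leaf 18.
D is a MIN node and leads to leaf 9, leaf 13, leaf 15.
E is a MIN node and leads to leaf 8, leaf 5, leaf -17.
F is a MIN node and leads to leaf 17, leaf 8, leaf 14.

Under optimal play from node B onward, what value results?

E (MIN): min(8, 5, -17) = -17
F (MIN): min(17, 8, 14) = 8
B (MAX): max(-17, 8) = 8

8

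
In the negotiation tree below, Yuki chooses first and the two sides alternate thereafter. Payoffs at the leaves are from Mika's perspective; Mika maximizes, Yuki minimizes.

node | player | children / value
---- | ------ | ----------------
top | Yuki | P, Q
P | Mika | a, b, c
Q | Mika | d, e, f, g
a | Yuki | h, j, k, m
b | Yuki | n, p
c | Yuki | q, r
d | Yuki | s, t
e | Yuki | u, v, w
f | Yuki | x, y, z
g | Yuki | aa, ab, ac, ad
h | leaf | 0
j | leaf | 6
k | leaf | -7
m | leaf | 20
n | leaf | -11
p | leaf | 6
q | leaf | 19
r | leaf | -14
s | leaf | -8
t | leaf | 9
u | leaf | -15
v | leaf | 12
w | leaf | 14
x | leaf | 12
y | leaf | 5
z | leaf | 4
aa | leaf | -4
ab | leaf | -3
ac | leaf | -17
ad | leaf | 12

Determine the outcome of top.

a (Yuki): min(0, 6, -7, 20) = -7
b (Yuki): min(-11, 6) = -11
c (Yuki): min(19, -14) = -14
P (Mika): max(-7, -11, -14) = -7
d (Yuki): min(-8, 9) = -8
e (Yuki): min(-15, 12, 14) = -15
f (Yuki): min(12, 5, 4) = 4
g (Yuki): min(-4, -3, -17, 12) = -17
Q (Mika): max(-8, -15, 4, -17) = 4
top (Yuki): min(-7, 4) = -7

-7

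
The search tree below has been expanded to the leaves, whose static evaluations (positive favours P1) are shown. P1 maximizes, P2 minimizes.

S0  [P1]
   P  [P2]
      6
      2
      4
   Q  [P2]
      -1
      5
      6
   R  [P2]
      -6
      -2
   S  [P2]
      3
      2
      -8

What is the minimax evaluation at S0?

2

P (P2): min(6, 2, 4) = 2
Q (P2): min(-1, 5, 6) = -1
R (P2): min(-6, -2) = -6
S (P2): min(3, 2, -8) = -8
S0 (P1): max(2, -1, -6, -8) = 2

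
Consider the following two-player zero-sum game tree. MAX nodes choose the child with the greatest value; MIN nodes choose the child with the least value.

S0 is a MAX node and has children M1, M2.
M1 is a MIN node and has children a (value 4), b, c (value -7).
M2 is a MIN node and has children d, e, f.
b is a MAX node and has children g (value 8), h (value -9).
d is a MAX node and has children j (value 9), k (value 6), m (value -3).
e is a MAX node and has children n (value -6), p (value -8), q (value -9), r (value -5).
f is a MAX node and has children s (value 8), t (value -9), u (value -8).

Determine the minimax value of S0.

-5

b (MAX): max(8, -9) = 8
M1 (MIN): min(4, 8, -7) = -7
d (MAX): max(9, 6, -3) = 9
e (MAX): max(-6, -8, -9, -5) = -5
f (MAX): max(8, -9, -8) = 8
M2 (MIN): min(9, -5, 8) = -5
S0 (MAX): max(-7, -5) = -5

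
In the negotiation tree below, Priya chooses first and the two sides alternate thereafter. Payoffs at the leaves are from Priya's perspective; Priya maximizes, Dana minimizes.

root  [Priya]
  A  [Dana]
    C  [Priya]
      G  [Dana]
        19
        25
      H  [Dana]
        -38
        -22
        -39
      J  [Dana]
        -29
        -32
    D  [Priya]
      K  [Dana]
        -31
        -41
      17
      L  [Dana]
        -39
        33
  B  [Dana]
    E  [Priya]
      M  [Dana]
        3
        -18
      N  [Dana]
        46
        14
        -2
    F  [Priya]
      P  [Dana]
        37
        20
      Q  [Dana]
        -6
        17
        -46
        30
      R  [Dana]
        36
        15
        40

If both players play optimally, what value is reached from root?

G (Dana): min(19, 25) = 19
H (Dana): min(-38, -22, -39) = -39
J (Dana): min(-29, -32) = -32
C (Priya): max(19, -39, -32) = 19
K (Dana): min(-31, -41) = -41
L (Dana): min(-39, 33) = -39
D (Priya): max(-41, 17, -39) = 17
A (Dana): min(19, 17) = 17
M (Dana): min(3, -18) = -18
N (Dana): min(46, 14, -2) = -2
E (Priya): max(-18, -2) = -2
P (Dana): min(37, 20) = 20
Q (Dana): min(-6, 17, -46, 30) = -46
R (Dana): min(36, 15, 40) = 15
F (Priya): max(20, -46, 15) = 20
B (Dana): min(-2, 20) = -2
root (Priya): max(17, -2) = 17

17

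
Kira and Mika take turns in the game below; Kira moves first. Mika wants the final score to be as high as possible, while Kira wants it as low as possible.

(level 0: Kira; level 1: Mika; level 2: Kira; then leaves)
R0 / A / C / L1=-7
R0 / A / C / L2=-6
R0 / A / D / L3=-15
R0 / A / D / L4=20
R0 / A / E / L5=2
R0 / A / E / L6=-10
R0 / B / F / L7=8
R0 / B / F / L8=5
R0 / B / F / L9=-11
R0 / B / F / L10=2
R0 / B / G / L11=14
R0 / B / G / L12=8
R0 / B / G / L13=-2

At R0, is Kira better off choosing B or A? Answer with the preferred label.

F (Kira): min(8, 5, -11, 2) = -11
G (Kira): min(14, 8, -2) = -2
B (Mika): max(-11, -2) = -2
C (Kira): min(-7, -6) = -7
D (Kira): min(-15, 20) = -15
E (Kira): min(2, -10) = -10
A (Mika): max(-7, -15, -10) = -7
Kira prefers the lower value; B=-2, A=-7. A is better since -7 < -2.

A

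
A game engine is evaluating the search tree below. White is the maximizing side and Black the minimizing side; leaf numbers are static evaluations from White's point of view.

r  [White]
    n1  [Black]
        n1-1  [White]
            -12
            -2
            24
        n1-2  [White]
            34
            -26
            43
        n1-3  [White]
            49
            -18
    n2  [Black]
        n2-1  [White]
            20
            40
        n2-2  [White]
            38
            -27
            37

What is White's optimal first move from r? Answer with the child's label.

n2

n1-1 (White): max(-12, -2, 24) = 24
n1-2 (White): max(34, -26, 43) = 43
n1-3 (White): max(49, -18) = 49
n1 (Black): min(24, 43, 49) = 24
n2-1 (White): max(20, 40) = 40
n2-2 (White): max(38, -27, 37) = 38
n2 (Black): min(40, 38) = 38
r (White): max(24, 38) = 38
White at r wants the highest of {n1=24, n2=38}, so chooses n2.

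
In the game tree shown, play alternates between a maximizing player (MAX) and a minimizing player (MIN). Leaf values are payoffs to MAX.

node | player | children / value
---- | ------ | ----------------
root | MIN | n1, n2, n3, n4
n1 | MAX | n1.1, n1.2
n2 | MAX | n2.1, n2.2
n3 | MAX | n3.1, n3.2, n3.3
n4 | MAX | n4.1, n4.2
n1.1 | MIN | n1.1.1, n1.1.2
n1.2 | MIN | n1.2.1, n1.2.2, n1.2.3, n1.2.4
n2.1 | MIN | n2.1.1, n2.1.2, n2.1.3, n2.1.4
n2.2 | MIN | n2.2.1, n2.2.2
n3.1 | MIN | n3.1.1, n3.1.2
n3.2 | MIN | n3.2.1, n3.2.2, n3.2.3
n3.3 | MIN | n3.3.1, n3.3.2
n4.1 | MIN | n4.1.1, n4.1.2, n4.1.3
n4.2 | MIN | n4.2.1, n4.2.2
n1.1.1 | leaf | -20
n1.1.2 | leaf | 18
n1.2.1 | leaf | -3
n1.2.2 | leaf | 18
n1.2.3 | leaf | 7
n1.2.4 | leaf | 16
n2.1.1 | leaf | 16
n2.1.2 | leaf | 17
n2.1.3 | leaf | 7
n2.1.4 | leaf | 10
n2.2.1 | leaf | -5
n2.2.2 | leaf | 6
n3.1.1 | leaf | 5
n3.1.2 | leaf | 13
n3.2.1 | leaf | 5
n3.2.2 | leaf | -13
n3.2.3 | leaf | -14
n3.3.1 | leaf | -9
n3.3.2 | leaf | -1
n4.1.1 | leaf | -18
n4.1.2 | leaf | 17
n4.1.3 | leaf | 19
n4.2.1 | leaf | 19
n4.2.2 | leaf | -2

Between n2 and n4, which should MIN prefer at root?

n4

n2.1 (MIN): min(16, 17, 7, 10) = 7
n2.2 (MIN): min(-5, 6) = -5
n2 (MAX): max(7, -5) = 7
n4.1 (MIN): min(-18, 17, 19) = -18
n4.2 (MIN): min(19, -2) = -2
n4 (MAX): max(-18, -2) = -2
MIN prefers the lower value; n2=7, n4=-2. n4 is better since -2 < 7.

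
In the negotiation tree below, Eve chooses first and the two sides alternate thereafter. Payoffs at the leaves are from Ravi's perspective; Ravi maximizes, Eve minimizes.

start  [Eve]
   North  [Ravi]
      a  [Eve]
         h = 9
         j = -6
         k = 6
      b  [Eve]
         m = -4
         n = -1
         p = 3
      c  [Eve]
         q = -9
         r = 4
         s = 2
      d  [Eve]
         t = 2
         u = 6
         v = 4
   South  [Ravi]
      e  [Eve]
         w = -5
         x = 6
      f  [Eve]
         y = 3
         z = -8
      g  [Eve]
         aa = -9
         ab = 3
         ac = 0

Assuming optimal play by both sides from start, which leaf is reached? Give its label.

a (Eve): min(9, -6, 6) = -6
b (Eve): min(-4, -1, 3) = -4
c (Eve): min(-9, 4, 2) = -9
d (Eve): min(2, 6, 4) = 2
North (Ravi): max(-6, -4, -9, 2) = 2
e (Eve): min(-5, 6) = -5
f (Eve): min(3, -8) = -8
g (Eve): min(-9, 3, 0) = -9
South (Ravi): max(-5, -8, -9) = -5
start (Eve): min(2, -5) = -5
At start, Eve picks South (lowest: -5).
At South, Ravi picks e (highest: -5).
At e, Eve picks w (lowest: -5).
Terminal value -5.

w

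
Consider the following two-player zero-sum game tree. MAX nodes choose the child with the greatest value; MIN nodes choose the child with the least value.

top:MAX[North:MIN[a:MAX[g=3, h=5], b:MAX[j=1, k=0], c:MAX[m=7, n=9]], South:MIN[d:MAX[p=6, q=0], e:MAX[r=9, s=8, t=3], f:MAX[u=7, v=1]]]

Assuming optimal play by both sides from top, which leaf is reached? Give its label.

a (MAX): max(3, 5) = 5
b (MAX): max(1, 0) = 1
c (MAX): max(7, 9) = 9
North (MIN): min(5, 1, 9) = 1
d (MAX): max(6, 0) = 6
e (MAX): max(9, 8, 3) = 9
f (MAX): max(7, 1) = 7
South (MIN): min(6, 9, 7) = 6
top (MAX): max(1, 6) = 6
At top, MAX picks South (highest: 6).
At South, MIN picks d (lowest: 6).
At d, MAX picks p (highest: 6).
Terminal value 6.

p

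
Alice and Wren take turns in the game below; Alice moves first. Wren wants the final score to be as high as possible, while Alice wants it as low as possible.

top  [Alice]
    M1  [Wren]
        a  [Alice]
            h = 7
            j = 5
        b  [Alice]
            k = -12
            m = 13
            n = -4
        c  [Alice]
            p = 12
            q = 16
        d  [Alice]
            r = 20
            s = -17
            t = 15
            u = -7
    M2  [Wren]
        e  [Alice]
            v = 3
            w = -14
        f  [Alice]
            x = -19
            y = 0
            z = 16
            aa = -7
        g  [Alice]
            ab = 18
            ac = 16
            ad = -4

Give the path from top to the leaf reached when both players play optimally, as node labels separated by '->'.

a (Alice): min(7, 5) = 5
b (Alice): min(-12, 13, -4) = -12
c (Alice): min(12, 16) = 12
d (Alice): min(20, -17, 15, -7) = -17
M1 (Wren): max(5, -12, 12, -17) = 12
e (Alice): min(3, -14) = -14
f (Alice): min(-19, 0, 16, -7) = -19
g (Alice): min(18, 16, -4) = -4
M2 (Wren): max(-14, -19, -4) = -4
top (Alice): min(12, -4) = -4
At top, Alice picks M2 (lowest: -4).
At M2, Wren picks g (highest: -4).
At g, Alice picks ad (lowest: -4).
Terminal value -4.

top -> M2 -> g -> ad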